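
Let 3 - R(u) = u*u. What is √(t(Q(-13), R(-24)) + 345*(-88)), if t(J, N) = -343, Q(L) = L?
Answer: I*√30703 ≈ 175.22*I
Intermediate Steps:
R(u) = 3 - u² (R(u) = 3 - u*u = 3 - u²)
√(t(Q(-13), R(-24)) + 345*(-88)) = √(-343 + 345*(-88)) = √(-343 - 30360) = √(-30703) = I*√30703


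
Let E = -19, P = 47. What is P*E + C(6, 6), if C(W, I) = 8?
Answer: -885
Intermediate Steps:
P*E + C(6, 6) = 47*(-19) + 8 = -893 + 8 = -885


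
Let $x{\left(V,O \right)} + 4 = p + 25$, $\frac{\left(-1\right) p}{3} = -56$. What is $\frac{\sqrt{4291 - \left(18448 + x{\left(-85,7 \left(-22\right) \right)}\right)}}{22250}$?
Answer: $\frac{3 i \sqrt{1594}}{22250} \approx 0.0053831 i$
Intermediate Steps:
$p = 168$ ($p = \left(-3\right) \left(-56\right) = 168$)
$x{\left(V,O \right)} = 189$ ($x{\left(V,O \right)} = -4 + \left(168 + 25\right) = -4 + 193 = 189$)
$\frac{\sqrt{4291 - \left(18448 + x{\left(-85,7 \left(-22\right) \right)}\right)}}{22250} = \frac{\sqrt{4291 - 18637}}{22250} = \sqrt{4291 - 18637} \cdot \frac{1}{22250} = \sqrt{-14346} \cdot \frac{1}{22250} = 3 i \sqrt{1594} \cdot \frac{1}{22250} = \frac{3 i \sqrt{1594}}{22250}$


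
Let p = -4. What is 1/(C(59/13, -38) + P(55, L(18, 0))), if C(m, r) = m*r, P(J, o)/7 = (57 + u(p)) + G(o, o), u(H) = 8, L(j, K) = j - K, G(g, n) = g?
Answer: 13/5311 ≈ 0.0024478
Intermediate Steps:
P(J, o) = 455 + 7*o (P(J, o) = 7*((57 + 8) + o) = 7*(65 + o) = 455 + 7*o)
1/(C(59/13, -38) + P(55, L(18, 0))) = 1/((59/13)*(-38) + (455 + 7*(18 - 1*0))) = 1/((59*(1/13))*(-38) + (455 + 7*(18 + 0))) = 1/((59/13)*(-38) + (455 + 7*18)) = 1/(-2242/13 + (455 + 126)) = 1/(-2242/13 + 581) = 1/(5311/13) = 13/5311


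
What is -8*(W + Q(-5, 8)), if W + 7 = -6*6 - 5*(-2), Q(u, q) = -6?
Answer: 312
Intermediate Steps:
W = -33 (W = -7 + (-6*6 - 5*(-2)) = -7 + (-36 + 10) = -7 - 26 = -33)
-8*(W + Q(-5, 8)) = -8*(-33 - 6) = -8*(-39) = -1*(-312) = 312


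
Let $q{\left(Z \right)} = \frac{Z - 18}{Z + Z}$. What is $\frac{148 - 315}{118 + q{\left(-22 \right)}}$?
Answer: $- \frac{1837}{1308} \approx -1.4044$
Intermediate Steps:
$q{\left(Z \right)} = \frac{-18 + Z}{2 Z}$
$\frac{148 - 315}{118 + q{\left(-22 \right)}} = \frac{148 - 315}{118 + \frac{-18 - 22}{2 \left(-22\right)}} = - \frac{167}{118 + \frac{1}{2} \left(- \frac{1}{22}\right) \left(-40\right)} = - \frac{167}{118 + \frac{10}{11}} = - \frac{167}{\frac{1308}{11}} = \left(-167\right) \frac{11}{1308} = - \frac{1837}{1308}$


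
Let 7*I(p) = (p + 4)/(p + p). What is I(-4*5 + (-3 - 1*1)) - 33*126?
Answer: -349267/84 ≈ -4157.9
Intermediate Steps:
I(p) = (4 + p)/(14*p) (I(p) = ((p + 4)/(p + p))/7 = ((4 + p)/((2*p)))/7 = ((4 + p)*(1/(2*p)))/7 = ((4 + p)/(2*p))/7 = (4 + p)/(14*p))
I(-4*5 + (-3 - 1*1)) - 33*126 = (4 + (-4*5 + (-3 - 1*1)))/(14*(-4*5 + (-3 - 1*1))) - 33*126 = (4 + (-20 + (-3 - 1)))/(14*(-20 + (-3 - 1))) - 4158 = (4 + (-20 - 4))/(14*(-20 - 4)) - 4158 = (1/14)*(4 - 24)/(-24) - 4158 = (1/14)*(-1/24)*(-20) - 4158 = 5/84 - 4158 = -349267/84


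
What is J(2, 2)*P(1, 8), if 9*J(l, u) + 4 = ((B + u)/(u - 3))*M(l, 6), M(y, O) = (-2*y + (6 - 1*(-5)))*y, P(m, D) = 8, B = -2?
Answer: -32/9 ≈ -3.5556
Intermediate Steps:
M(y, O) = y*(11 - 2*y) (M(y, O) = (-2*y + (6 + 5))*y = (-2*y + 11)*y = (11 - 2*y)*y = y*(11 - 2*y))
J(l, u) = -4/9 + l*(-2 + u)*(11 - 2*l)/(9*(-3 + u)) (J(l, u) = -4/9 + (((-2 + u)/(u - 3))*(l*(11 - 2*l)))/9 = -4/9 + (((-2 + u)/(-3 + u))*(l*(11 - 2*l)))/9 = -4/9 + (l*(-2 + u)*(11 - 2*l)/(-3 + u))/9 = -4/9 + l*(-2 + u)*(11 - 2*l)/(9*(-3 + u)))
J(2, 2)*P(1, 8) = ((12 - 4*2 + 2*2*(-11 + 2*2) - 1*2*2*(-11 + 2*2))/(9*(-3 + 2)))*8 = ((⅑)*(12 - 8 + 2*2*(-11 + 4) - 1*2*2*(-11 + 4))/(-1))*8 = ((⅑)*(-1)*(12 - 8 + 2*2*(-7) - 1*2*2*(-7)))*8 = ((⅑)*(-1)*(12 - 8 - 28 + 28))*8 = ((⅑)*(-1)*4)*8 = -4/9*8 = -32/9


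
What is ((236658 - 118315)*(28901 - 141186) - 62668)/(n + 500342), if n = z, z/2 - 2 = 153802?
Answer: -13288206423/807950 ≈ -16447.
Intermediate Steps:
z = 307608 (z = 4 + 2*153802 = 4 + 307604 = 307608)
n = 307608
((236658 - 118315)*(28901 - 141186) - 62668)/(n + 500342) = ((236658 - 118315)*(28901 - 141186) - 62668)/(307608 + 500342) = (118343*(-112285) - 62668)/807950 = (-13288143755 - 62668)*(1/807950) = -13288206423*1/807950 = -13288206423/807950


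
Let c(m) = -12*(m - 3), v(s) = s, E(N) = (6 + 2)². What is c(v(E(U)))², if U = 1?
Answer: 535824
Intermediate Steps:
E(N) = 64 (E(N) = 8² = 64)
c(m) = 36 - 12*m (c(m) = -12*(-3 + m) = 36 - 12*m)
c(v(E(U)))² = (36 - 12*64)² = (36 - 768)² = (-732)² = 535824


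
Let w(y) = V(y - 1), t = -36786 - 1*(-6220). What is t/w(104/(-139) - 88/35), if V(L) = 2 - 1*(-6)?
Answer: -15283/4 ≈ -3820.8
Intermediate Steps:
t = -30566 (t = -36786 + 6220 = -30566)
V(L) = 8 (V(L) = 2 + 6 = 8)
w(y) = 8
t/w(104/(-139) - 88/35) = -30566/8 = -30566*⅛ = -15283/4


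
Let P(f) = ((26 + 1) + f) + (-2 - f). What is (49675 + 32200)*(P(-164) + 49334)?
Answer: 4041268125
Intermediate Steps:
P(f) = 25 (P(f) = (27 + f) + (-2 - f) = 25)
(49675 + 32200)*(P(-164) + 49334) = (49675 + 32200)*(25 + 49334) = 81875*49359 = 4041268125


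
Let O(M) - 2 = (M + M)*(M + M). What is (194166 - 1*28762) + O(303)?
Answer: 532642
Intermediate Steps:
O(M) = 2 + 4*M**2 (O(M) = 2 + (M + M)*(M + M) = 2 + (2*M)*(2*M) = 2 + 4*M**2)
(194166 - 1*28762) + O(303) = (194166 - 1*28762) + (2 + 4*303**2) = (194166 - 28762) + (2 + 4*91809) = 165404 + (2 + 367236) = 165404 + 367238 = 532642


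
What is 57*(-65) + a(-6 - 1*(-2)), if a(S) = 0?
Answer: -3705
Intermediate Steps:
57*(-65) + a(-6 - 1*(-2)) = 57*(-65) + 0 = -3705 + 0 = -3705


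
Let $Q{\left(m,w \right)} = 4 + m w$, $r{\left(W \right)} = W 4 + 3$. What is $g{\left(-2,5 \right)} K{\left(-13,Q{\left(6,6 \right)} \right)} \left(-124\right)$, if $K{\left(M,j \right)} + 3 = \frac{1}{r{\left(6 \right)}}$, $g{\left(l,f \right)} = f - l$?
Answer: $\frac{69440}{27} \approx 2571.9$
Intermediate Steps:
$r{\left(W \right)} = 3 + 4 W$ ($r{\left(W \right)} = 4 W + 3 = 3 + 4 W$)
$K{\left(M,j \right)} = - \frac{80}{27}$ ($K{\left(M,j \right)} = -3 + \frac{1}{3 + 4 \cdot 6} = -3 + \frac{1}{3 + 24} = -3 + \frac{1}{27} = - \frac{80}{27}$)
$g{\left(-2,5 \right)} K{\left(-13,Q{\left(6,6 \right)} \right)} \left(-124\right) = \left(5 - -2\right) \left(- \frac{80}{27}\right) \left(-124\right) = \left(5 + 2\right) \left(- \frac{80}{27}\right) \left(-124\right) = 7 \left(- \frac{80}{27}\right) \left(-124\right) = \left(- \frac{560}{27}\right) \left(-124\right) = \frac{69440}{27}$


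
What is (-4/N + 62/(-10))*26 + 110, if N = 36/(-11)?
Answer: -874/45 ≈ -19.422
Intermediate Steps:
N = -36/11 (N = 36*(-1/11) = -36/11 ≈ -3.2727)
(-4/N + 62/(-10))*26 + 110 = (-4/(-36/11) + 62/(-10))*26 + 110 = (-4*(-11/36) + 62*(-⅒))*26 + 110 = (11/9 - 31/5)*26 + 110 = -224/45*26 + 110 = -5824/45 + 110 = -874/45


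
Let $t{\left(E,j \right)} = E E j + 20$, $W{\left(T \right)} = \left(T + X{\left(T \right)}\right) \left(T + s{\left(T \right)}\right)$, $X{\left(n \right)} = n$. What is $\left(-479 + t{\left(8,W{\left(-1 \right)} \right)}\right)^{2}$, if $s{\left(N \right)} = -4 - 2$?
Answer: $190969$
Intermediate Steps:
$s{\left(N \right)} = -6$ ($s{\left(N \right)} = -4 - 2 = -6$)
$W{\left(T \right)} = 2 T \left(-6 + T\right)$ ($W{\left(T \right)} = \left(T + T\right) \left(T - 6\right) = 2 T \left(-6 + T\right)$)
$t{\left(E,j \right)} = 20 + j E^{2}$ ($t{\left(E,j \right)} = E^{2} j + 20 = j E^{2} + 20 = 20 + j E^{2}$)
$\left(-479 + t{\left(8,W{\left(-1 \right)} \right)}\right)^{2} = \left(-479 + \left(20 + 2 \left(-1\right) \left(-6 - 1\right) 8^{2}\right)\right)^{2} = \left(-479 + \left(20 + 2 \left(-1\right) \left(-7\right) 64\right)\right)^{2} = \left(-479 + \left(20 + 14 \cdot 64\right)\right)^{2} = \left(-479 + \left(20 + 896\right)\right)^{2} = \left(-479 + 916\right)^{2} = 437^{2} = 190969$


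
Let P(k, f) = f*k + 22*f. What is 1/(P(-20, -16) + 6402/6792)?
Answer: -1132/35157 ≈ -0.032198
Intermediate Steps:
P(k, f) = 22*f + f*k
1/(P(-20, -16) + 6402/6792) = 1/(-16*(22 - 20) + 6402/6792) = 1/(-16*2 + 6402*(1/6792)) = 1/(-32 + 1067/1132) = 1/(-35157/1132) = -1132/35157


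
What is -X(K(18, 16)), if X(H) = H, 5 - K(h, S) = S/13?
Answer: -49/13 ≈ -3.7692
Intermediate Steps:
K(h, S) = 5 - S/13
-X(K(18, 16)) = -(5 - 1/13*16) = -(5 - 16/13) = -1*49/13 = -49/13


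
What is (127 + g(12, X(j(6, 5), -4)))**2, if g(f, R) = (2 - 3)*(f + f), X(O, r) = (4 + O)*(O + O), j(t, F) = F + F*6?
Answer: 10609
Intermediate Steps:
j(t, F) = 7*F (j(t, F) = F + 6*F = 7*F)
X(O, r) = 2*O*(4 + O) (X(O, r) = (4 + O)*(2*O) = 2*O*(4 + O))
g(f, R) = -2*f
(127 + g(12, X(j(6, 5), -4)))**2 = (127 - 2*12)**2 = (127 - 24)**2 = 103**2 = 10609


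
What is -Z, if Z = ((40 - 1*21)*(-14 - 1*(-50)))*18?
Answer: -12312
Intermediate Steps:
Z = 12312 (Z = ((40 - 21)*(-14 + 50))*18 = (19*36)*18 = 684*18 = 12312)
-Z = -1*12312 = -12312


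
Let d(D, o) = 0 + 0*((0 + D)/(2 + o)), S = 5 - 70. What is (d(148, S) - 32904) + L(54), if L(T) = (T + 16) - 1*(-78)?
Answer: -32756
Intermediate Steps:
L(T) = 94 + T (L(T) = (16 + T) + 78 = 94 + T)
S = -65
d(D, o) = 0 (d(D, o) = 0 + 0*(D/(2 + o)) = 0 + 0 = 0)
(d(148, S) - 32904) + L(54) = (0 - 32904) + (94 + 54) = -32904 + 148 = -32756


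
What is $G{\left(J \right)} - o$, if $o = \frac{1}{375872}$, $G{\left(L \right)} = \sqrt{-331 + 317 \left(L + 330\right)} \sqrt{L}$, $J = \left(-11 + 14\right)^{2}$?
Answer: $- \frac{1}{375872} + 6 \sqrt{26783} \approx 981.93$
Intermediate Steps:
$J = 9$ ($J = 3^{2} = 9$)
$G{\left(L \right)} = \sqrt{L} \sqrt{104279 + 317 L}$ ($G{\left(L \right)} = \sqrt{-331 + 317 \left(330 + L\right)} \sqrt{L} = \sqrt{-331 + \left(104610 + 317 L\right)} \sqrt{L} = \sqrt{104279 + 317 L} \sqrt{L} = \sqrt{L} \sqrt{104279 + 317 L}$)
$o = \frac{1}{375872} \approx 2.6605 \cdot 10^{-6}$
$G{\left(J \right)} - o = \sqrt{9} \sqrt{104279 + 317 \cdot 9} - \frac{1}{375872} = 3 \sqrt{104279 + 2853} - \frac{1}{375872} = 3 \sqrt{107132} - \frac{1}{375872} = 3 \cdot 2 \sqrt{26783} - \frac{1}{375872} = 6 \sqrt{26783} - \frac{1}{375872} = - \frac{1}{375872} + 6 \sqrt{26783}$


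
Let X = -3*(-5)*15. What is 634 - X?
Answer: 409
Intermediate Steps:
X = 225 (X = 15*15 = 225)
634 - X = 634 - 1*225 = 634 - 225 = 409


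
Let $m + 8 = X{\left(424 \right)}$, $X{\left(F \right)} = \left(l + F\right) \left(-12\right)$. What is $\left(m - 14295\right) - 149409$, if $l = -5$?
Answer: $-168740$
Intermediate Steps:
$X{\left(F \right)} = 60 - 12 F$ ($X{\left(F \right)} = \left(-5 + F\right) \left(-12\right) = 60 - 12 F$)
$m = -5036$ ($m = -8 + \left(60 - 5088\right) = -8 - 5028 = -5036$)
$\left(m - 14295\right) - 149409 = \left(-5036 - 14295\right) - 149409 = -19331 - 149409 = -168740$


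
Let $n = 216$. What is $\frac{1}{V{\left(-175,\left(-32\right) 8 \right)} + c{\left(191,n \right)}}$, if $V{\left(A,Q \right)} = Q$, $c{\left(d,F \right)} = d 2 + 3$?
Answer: $\frac{1}{129} \approx 0.0077519$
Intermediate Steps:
$c{\left(d,F \right)} = 3 + 2 d$ ($c{\left(d,F \right)} = 2 d + 3 = 3 + 2 d$)
$\frac{1}{V{\left(-175,\left(-32\right) 8 \right)} + c{\left(191,n \right)}} = \frac{1}{\left(-32\right) 8 + \left(3 + 2 \cdot 191\right)} = \frac{1}{-256 + \left(3 + 382\right)} = \frac{1}{-256 + 385} = \frac{1}{129}$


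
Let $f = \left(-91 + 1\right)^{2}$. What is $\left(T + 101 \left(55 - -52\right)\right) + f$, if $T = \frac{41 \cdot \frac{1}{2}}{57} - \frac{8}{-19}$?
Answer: $\frac{2155487}{114} \approx 18908.0$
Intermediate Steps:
$T = \frac{89}{114}$ ($T = 41 \cdot \frac{1}{2} \cdot \frac{1}{57} - - \frac{8}{19} = \frac{41}{2} \cdot \frac{1}{57} + \frac{8}{19} = \frac{41}{114} + \frac{8}{19} = \frac{89}{114} \approx 0.7807$)
$f = 8100$ ($f = \left(-90\right)^{2} = 8100$)
$\left(T + 101 \left(55 - -52\right)\right) + f = \left(\frac{89}{114} + 101 \left(55 - -52\right)\right) + 8100 = \left(\frac{89}{114} + 101 \left(55 + 52\right)\right) + 8100 = \left(\frac{89}{114} + 101 \cdot 107\right) + 8100 = \left(\frac{89}{114} + 10807\right) + 8100 = \frac{1232087}{114} + 8100 = \frac{2155487}{114}$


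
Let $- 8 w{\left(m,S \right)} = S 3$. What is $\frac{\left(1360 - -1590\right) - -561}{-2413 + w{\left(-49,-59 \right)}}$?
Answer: $- \frac{28088}{19127} \approx -1.4685$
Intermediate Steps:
$w{\left(m,S \right)} = - \frac{3 S}{8}$ ($w{\left(m,S \right)} = - \frac{S 3}{8} = - \frac{3 S}{8}$)
$\frac{\left(1360 - -1590\right) - -561}{-2413 + w{\left(-49,-59 \right)}} = \frac{\left(1360 - -1590\right) - -561}{-2413 - - \frac{177}{8}} = \frac{\left(1360 + 1590\right) + 561}{-2413 + \frac{177}{8}} = \frac{2950 + 561}{- \frac{19127}{8}} = 3511 \left(- \frac{8}{19127}\right) = - \frac{28088}{19127}$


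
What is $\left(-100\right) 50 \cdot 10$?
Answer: $-50000$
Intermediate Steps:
$\left(-100\right) 50 \cdot 10 = \left(-5000\right) 10 = -50000$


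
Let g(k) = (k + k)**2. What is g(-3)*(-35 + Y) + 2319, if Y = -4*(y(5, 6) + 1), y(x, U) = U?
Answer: 51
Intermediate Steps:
g(k) = 4*k**2 (g(k) = (2*k)**2 = 4*k**2)
Y = -28 (Y = -4*(6 + 1) = -4*7 = -28)
g(-3)*(-35 + Y) + 2319 = (4*(-3)**2)*(-35 - 28) + 2319 = (4*9)*(-63) + 2319 = 36*(-63) + 2319 = -2268 + 2319 = 51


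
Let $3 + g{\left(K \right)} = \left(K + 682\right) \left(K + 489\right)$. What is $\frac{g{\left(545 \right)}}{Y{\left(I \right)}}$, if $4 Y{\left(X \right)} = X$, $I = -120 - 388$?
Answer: $- \frac{1268715}{127} \approx -9989.9$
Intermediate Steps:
$g{\left(K \right)} = -3 + \left(489 + K\right) \left(682 + K\right)$ ($g{\left(K \right)} = -3 + \left(K + 682\right) \left(K + 489\right) = -3 + \left(682 + K\right) \left(489 + K\right) = -3 + \left(489 + K\right) \left(682 + K\right)$)
$I = -508$
$Y{\left(X \right)} = \frac{X}{4}$
$\frac{g{\left(545 \right)}}{Y{\left(I \right)}} = \frac{333495 + 545^{2} + 1171 \cdot 545}{\frac{1}{4} \left(-508\right)} = \frac{333495 + 297025 + 638195}{-127} = 1268715 \left(- \frac{1}{127}\right) = - \frac{1268715}{127}$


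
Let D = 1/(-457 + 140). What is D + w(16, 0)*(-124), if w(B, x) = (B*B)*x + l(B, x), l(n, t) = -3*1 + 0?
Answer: 117923/317 ≈ 372.00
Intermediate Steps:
l(n, t) = -3 (l(n, t) = -3 + 0 = -3)
w(B, x) = -3 + x*B**2 (w(B, x) = (B*B)*x - 3 = B**2*x - 3 = x*B**2 - 3 = -3 + x*B**2)
D = -1/317 (D = 1/(-317) = -1/317 ≈ -0.0031546)
D + w(16, 0)*(-124) = -1/317 + (-3 + 0*16**2)*(-124) = -1/317 + (-3 + 0*256)*(-124) = -1/317 + (-3 + 0)*(-124) = -1/317 - 3*(-124) = -1/317 + 372 = 117923/317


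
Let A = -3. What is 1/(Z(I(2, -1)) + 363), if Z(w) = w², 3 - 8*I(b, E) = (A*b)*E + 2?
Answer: 64/23257 ≈ 0.0027519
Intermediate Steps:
I(b, E) = ⅛ + 3*E*b/8 (I(b, E) = 3/8 - ((-3*b)*E + 2)/8 = 3/8 - (-3*E*b + 2)/8 = 3/8 - (2 - 3*E*b)/8 = 3/8 + (-¼ + 3*E*b/8) = ⅛ + 3*E*b/8)
1/(Z(I(2, -1)) + 363) = 1/((⅛ + (3/8)*(-1)*2)² + 363) = 1/((⅛ - ¾)² + 363) = 1/((-5/8)² + 363) = 1/(25/64 + 363) = 1/(23257/64) = 64/23257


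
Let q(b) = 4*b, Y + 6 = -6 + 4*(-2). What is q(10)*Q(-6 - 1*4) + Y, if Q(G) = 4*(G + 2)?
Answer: -1300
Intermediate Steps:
Y = -20 (Y = -6 + (-6 + 4*(-2)) = -6 + (-6 - 8) = -6 - 14 = -20)
Q(G) = 8 + 4*G (Q(G) = 4*(2 + G) = 8 + 4*G)
q(10)*Q(-6 - 1*4) + Y = (4*10)*(8 + 4*(-6 - 1*4)) - 20 = 40*(8 + 4*(-6 - 4)) - 20 = 40*(8 + 4*(-10)) - 20 = 40*(8 - 40) - 20 = 40*(-32) - 20 = -1280 - 20 = -1300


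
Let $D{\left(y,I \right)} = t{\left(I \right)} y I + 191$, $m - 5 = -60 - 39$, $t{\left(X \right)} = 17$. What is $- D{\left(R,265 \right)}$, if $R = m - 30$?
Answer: $558429$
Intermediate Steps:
$m = -94$ ($m = 5 - 99 = -94$)
$R = -124$ ($R = -94 - 30 = -124$)
$D{\left(y,I \right)} = 191 + 17 I y$ ($D{\left(y,I \right)} = 17 y I + 191 = 17 I y + 191 = 191 + 17 I y$)
$- D{\left(R,265 \right)} = - (191 + 17 \cdot 265 \left(-124\right)) = - (191 - 558620) = \left(-1\right) \left(-558429\right) = 558429$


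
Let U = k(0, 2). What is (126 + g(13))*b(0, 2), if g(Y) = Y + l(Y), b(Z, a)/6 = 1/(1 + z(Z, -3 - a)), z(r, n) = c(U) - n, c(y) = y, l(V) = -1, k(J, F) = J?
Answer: 138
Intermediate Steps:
U = 0
z(r, n) = -n (z(r, n) = 0 - n = -n)
b(Z, a) = 6/(4 + a) (b(Z, a) = 6/(1 - (-3 - a)) = 6/(1 + (3 + a)) = 6/(4 + a))
g(Y) = -1 + Y (g(Y) = Y - 1 = -1 + Y)
(126 + g(13))*b(0, 2) = (126 + (-1 + 13))*(6/(4 + 2)) = (126 + 12)*(6/6) = 138*(6*(⅙)) = 138*1 = 138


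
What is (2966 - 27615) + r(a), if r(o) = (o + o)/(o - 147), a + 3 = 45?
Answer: -123249/5 ≈ -24650.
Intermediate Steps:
a = 42 (a = -3 + 45 = 42)
r(o) = 2*o/(-147 + o) (r(o) = (2*o)/(-147 + o) = 2*o/(-147 + o))
(2966 - 27615) + r(a) = (2966 - 27615) + 2*42/(-147 + 42) = -24649 + 2*42/(-105) = -24649 + 2*42*(-1/105) = -24649 - 4/5 = -123249/5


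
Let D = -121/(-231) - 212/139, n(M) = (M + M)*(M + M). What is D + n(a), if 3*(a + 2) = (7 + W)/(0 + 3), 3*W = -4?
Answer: 4617859/709317 ≈ 6.5103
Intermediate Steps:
W = -4/3 (W = (⅓)*(-4) = -4/3 ≈ -1.3333)
a = -37/27 (a = -2 + ((7 - 4/3)/(0 + 3))/3 = -2 + ((17/3)/3)/3 = -2 + ((17/3)*(⅓))/3 = -2 + (⅓)*(17/9) = -2 + 17/27 = -37/27 ≈ -1.3704)
n(M) = 4*M² (n(M) = (2*M)*(2*M) = 4*M²)
D = -2923/2919 (D = -121*(-1/231) - 212*1/139 = 11/21 - 212/139 = -2923/2919 ≈ -1.0014)
D + n(a) = -2923/2919 + 4*(-37/27)² = -2923/2919 + 4*(1369/729) = -2923/2919 + 5476/729 = 4617859/709317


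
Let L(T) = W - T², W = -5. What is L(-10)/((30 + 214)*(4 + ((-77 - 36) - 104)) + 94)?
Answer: 105/51878 ≈ 0.0020240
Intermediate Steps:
L(T) = -5 - T²
L(-10)/((30 + 214)*(4 + ((-77 - 36) - 104)) + 94) = (-5 - 1*(-10)²)/((30 + 214)*(4 + ((-77 - 36) - 104)) + 94) = (-5 - 1*100)/(244*(4 + (-113 - 104)) + 94) = (-5 - 100)/(244*(4 - 217) + 94) = -105/(244*(-213) + 94) = -105/(-51972 + 94) = -105/(-51878) = -105*(-1/51878) = 105/51878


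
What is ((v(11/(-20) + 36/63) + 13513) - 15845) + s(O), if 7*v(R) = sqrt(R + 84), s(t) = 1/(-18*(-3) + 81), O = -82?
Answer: -314819/135 + 3*sqrt(45745)/490 ≈ -2330.7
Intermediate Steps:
s(t) = 1/135 (s(t) = 1/(54 + 81) = 1/135)
v(R) = sqrt(84 + R)/7 (v(R) = sqrt(R + 84)/7 = sqrt(84 + R)/7)
((v(11/(-20) + 36/63) + 13513) - 15845) + s(O) = ((sqrt(84 + (11/(-20) + 36/63))/7 + 13513) - 15845) + 1/135 = ((sqrt(84 + (11*(-1/20) + 36*(1/63)))/7 + 13513) - 15845) + 1/135 = ((sqrt(84 + (-11/20 + 4/7))/7 + 13513) - 15845) + 1/135 = ((sqrt(84 + 3/140)/7 + 13513) - 15845) + 1/135 = ((sqrt(11763/140)/7 + 13513) - 15845) + 1/135 = (((3*sqrt(45745)/70)/7 + 13513) - 15845) + 1/135 = ((3*sqrt(45745)/490 + 13513) - 15845) + 1/135 = ((13513 + 3*sqrt(45745)/490) - 15845) + 1/135 = (-2332 + 3*sqrt(45745)/490) + 1/135 = -314819/135 + 3*sqrt(45745)/490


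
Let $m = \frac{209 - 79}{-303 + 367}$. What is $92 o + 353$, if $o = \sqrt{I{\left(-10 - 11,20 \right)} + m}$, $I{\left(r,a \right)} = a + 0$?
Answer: $353 + \frac{23 \sqrt{1410}}{2} \approx 784.82$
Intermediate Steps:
$I{\left(r,a \right)} = a$
$m = \frac{65}{32}$ ($m = \frac{130}{64} = 130 \cdot \frac{1}{64} = \frac{65}{32} \approx 2.0313$)
$o = \frac{\sqrt{1410}}{8}$ ($o = \sqrt{20 + \frac{65}{32}} = \sqrt{\frac{705}{32}} = \frac{\sqrt{1410}}{8} \approx 4.6937$)
$92 o + 353 = 92 \frac{\sqrt{1410}}{8} + 353 = \frac{23 \sqrt{1410}}{2} + 353 = 353 + \frac{23 \sqrt{1410}}{2}$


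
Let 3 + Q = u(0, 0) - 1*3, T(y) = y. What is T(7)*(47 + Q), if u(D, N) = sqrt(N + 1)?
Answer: 294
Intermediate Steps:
u(D, N) = sqrt(1 + N)
Q = -5 (Q = -3 + (sqrt(1 + 0) - 1*3) = -3 + (sqrt(1) - 3) = -3 + (1 - 3) = -3 - 2 = -5)
T(7)*(47 + Q) = 7*(47 - 5) = 7*42 = 294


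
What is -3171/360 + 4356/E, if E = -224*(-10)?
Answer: -11531/1680 ≈ -6.8637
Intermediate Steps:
E = 2240
-3171/360 + 4356/E = -3171/360 + 4356/2240 = -3171*1/360 + 4356*(1/2240) = -1057/120 + 1089/560 = -11531/1680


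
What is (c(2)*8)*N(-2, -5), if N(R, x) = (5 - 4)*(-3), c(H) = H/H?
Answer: -24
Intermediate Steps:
c(H) = 1
N(R, x) = -3 (N(R, x) = 1*(-3) = -3)
(c(2)*8)*N(-2, -5) = (1*8)*(-3) = 8*(-3) = -24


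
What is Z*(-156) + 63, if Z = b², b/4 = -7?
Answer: -122241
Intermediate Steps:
b = -28 (b = 4*(-7) = -28)
Z = 784 (Z = (-28)² = 784)
Z*(-156) + 63 = 784*(-156) + 63 = -122304 + 63 = -122241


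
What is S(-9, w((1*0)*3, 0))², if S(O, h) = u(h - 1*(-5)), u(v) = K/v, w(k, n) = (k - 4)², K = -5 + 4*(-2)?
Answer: 169/441 ≈ 0.38322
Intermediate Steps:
K = -13 (K = -5 - 8 = -13)
w(k, n) = (-4 + k)²
u(v) = -13/v
S(O, h) = -13/(5 + h) (S(O, h) = -13/(h - 1*(-5)) = -13/(h + 5) = -13/(5 + h))
S(-9, w((1*0)*3, 0))² = (-13/(5 + (-4 + (1*0)*3)²))² = (-13/(5 + (-4 + 0*3)²))² = (-13/(5 + (-4 + 0)²))² = (-13/(5 + (-4)²))² = (-13/(5 + 16))² = (-13/21)² = 169/441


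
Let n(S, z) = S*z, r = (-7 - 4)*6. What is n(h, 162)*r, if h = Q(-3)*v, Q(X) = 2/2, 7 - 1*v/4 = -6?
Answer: -555984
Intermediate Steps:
r = -66 (r = -11*6 = -66)
v = 52 (v = 28 - 4*(-6) = 28 + 24 = 52)
Q(X) = 1 (Q(X) = 2*(½) = 1)
h = 52 (h = 1*52 = 52)
n(h, 162)*r = (52*162)*(-66) = 8424*(-66) = -555984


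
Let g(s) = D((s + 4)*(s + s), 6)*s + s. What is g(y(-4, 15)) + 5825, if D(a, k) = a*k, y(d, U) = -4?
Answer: 5821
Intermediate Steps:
g(s) = s + 12*s**2*(4 + s) (g(s) = (((s + 4)*(s + s))*6)*s + s = (((4 + s)*(2*s))*6)*s + s = ((2*s*(4 + s))*6)*s + s = (12*s*(4 + s))*s + s = 12*s**2*(4 + s) + s = s + 12*s**2*(4 + s))
g(y(-4, 15)) + 5825 = -4*(1 + 12*(-4)*(4 - 4)) + 5825 = -4*(1 + 12*(-4)*0) + 5825 = -4*(1 + 0) + 5825 = -4*1 + 5825 = -4 + 5825 = 5821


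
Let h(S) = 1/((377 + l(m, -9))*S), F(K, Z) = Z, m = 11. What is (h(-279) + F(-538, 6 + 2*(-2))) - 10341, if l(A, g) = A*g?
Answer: -801913519/77562 ≈ -10339.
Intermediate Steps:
h(S) = 1/(278*S) (h(S) = 1/((377 + 11*(-9))*S) = 1/((377 - 99)*S) = 1/(278*S))
(h(-279) + F(-538, 6 + 2*(-2))) - 10341 = ((1/278)/(-279) + (6 + 2*(-2))) - 10341 = ((1/278)*(-1/279) + (6 - 4)) - 10341 = (-1/77562 + 2) - 10341 = 155123/77562 - 10341 = -801913519/77562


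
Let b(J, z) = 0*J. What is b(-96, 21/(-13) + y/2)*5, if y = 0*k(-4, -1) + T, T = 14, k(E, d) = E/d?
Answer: 0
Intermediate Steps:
y = 14 (y = 0*(-4/(-1)) + 14 = 0*(-4*(-1)) + 14 = 0*4 + 14 = 0 + 14 = 14)
b(J, z) = 0
b(-96, 21/(-13) + y/2)*5 = 0*5 = 0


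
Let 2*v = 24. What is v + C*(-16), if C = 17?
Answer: -260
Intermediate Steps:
v = 12 (v = (½)*24 = 12)
v + C*(-16) = 12 + 17*(-16) = 12 - 272 = -260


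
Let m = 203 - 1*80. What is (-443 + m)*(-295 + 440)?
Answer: -46400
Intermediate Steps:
m = 123 (m = 203 - 80 = 123)
(-443 + m)*(-295 + 440) = (-443 + 123)*(-295 + 440) = -320*145 = -46400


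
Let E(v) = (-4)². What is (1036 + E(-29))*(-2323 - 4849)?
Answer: -7544944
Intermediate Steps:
E(v) = 16
(1036 + E(-29))*(-2323 - 4849) = (1036 + 16)*(-2323 - 4849) = 1052*(-7172) = -7544944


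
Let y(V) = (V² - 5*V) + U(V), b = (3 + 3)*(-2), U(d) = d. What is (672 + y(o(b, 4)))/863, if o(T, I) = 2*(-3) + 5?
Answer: 677/863 ≈ 0.78447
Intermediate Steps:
b = -12 (b = 6*(-2) = -12)
o(T, I) = -1 (o(T, I) = -6 + 5 = -1)
y(V) = V² - 4*V (y(V) = (V² - 5*V) + V = V² - 4*V)
(672 + y(o(b, 4)))/863 = (672 - (-4 - 1))/863 = (672 - 1*(-5))*(1/863) = (672 + 5)*(1/863) = 677*(1/863) = 677/863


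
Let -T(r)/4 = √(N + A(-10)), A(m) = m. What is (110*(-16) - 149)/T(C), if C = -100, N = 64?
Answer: 1909*√6/72 ≈ 64.946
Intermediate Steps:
T(r) = -12*√6 (T(r) = -4*√(64 - 10) = -12*√6)
(110*(-16) - 149)/T(C) = (110*(-16) - 149)/((-12*√6)) = (-1760 - 149)*(-√6/72) = -(-1909)*√6/72 = 1909*√6/72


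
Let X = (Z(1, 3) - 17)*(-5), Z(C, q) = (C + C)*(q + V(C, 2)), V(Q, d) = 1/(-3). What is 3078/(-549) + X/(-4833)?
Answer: -4969333/884439 ≈ -5.6186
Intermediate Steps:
V(Q, d) = -⅓
Z(C, q) = 2*C*(-⅓ + q) (Z(C, q) = (C + C)*(q - ⅓) = (2*C)*(-⅓ + q) = 2*C*(-⅓ + q))
X = 175/3 (X = ((⅔)*1*(-1 + 3*3) - 17)*(-5) = ((⅔)*1*(-1 + 9) - 17)*(-5) = ((⅔)*1*8 - 17)*(-5) = (16/3 - 17)*(-5) = -35/3*(-5) = 175/3 ≈ 58.333)
3078/(-549) + X/(-4833) = 3078/(-549) + (175/3)/(-4833) = 3078*(-1/549) + (175/3)*(-1/4833) = -342/61 - 175/14499 = -4969333/884439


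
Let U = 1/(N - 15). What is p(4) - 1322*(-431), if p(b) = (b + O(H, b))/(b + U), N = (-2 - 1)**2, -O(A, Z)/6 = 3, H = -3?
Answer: 13104902/23 ≈ 5.6978e+5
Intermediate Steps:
O(A, Z) = -18 (O(A, Z) = -6*3 = -18)
N = 9 (N = (-3)**2 = 9)
U = -1/6 (U = 1/(9 - 15) = 1/(-6) = -1/6 ≈ -0.16667)
p(b) = (-18 + b)/(-1/6 + b) (p(b) = (b - 18)/(b - 1/6) = (-18 + b)/(-1/6 + b))
p(4) - 1322*(-431) = 6*(-18 + 4)/(-1 + 6*4) - 1322*(-431) = 6*(-14)/(-1 + 24) + 569782 = 6*(-14)/23 + 569782 = 6*(1/23)*(-14) + 569782 = -84/23 + 569782 = 13104902/23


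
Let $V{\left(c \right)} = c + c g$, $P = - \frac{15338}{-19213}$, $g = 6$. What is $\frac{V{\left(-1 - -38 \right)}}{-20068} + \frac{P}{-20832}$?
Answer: $- \frac{12996414241}{1004015124336} \approx -0.012944$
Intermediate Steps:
$P = \frac{15338}{19213}$ ($P = \left(-15338\right) \left(- \frac{1}{19213}\right) = \frac{15338}{19213} \approx 0.79831$)
$V{\left(c \right)} = 7 c$ ($V{\left(c \right)} = c + c 6 = c + 6 c = 7 c$)
$\frac{V{\left(-1 - -38 \right)}}{-20068} + \frac{P}{-20832} = \frac{7 \left(-1 - -38\right)}{-20068} + \frac{15338}{19213 \left(-20832\right)} = 7 \left(-1 + 38\right) \left(- \frac{1}{20068}\right) + \frac{15338}{19213} \left(- \frac{1}{20832}\right) = 7 \cdot 37 \left(- \frac{1}{20068}\right) - \frac{7669}{200122608} = 259 \left(- \frac{1}{20068}\right) - \frac{7669}{200122608} = - \frac{259}{20068} - \frac{7669}{200122608} = - \frac{12996414241}{1004015124336}$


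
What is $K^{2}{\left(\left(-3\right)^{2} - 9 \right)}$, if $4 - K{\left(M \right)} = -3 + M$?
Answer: $49$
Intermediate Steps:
$K{\left(M \right)} = 7 - M$ ($K{\left(M \right)} = 4 - \left(-3 + M\right) = 7 - M$)
$K^{2}{\left(\left(-3\right)^{2} - 9 \right)} = \left(7 - \left(\left(-3\right)^{2} - 9\right)\right)^{2} = \left(7 - \left(9 - 9\right)\right)^{2} = \left(7 - 0\right)^{2} = \left(7 + 0\right)^{2} = 7^{2} = 49$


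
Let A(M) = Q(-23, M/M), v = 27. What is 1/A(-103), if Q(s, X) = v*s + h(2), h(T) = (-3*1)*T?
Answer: -1/627 ≈ -0.0015949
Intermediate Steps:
h(T) = -3*T
Q(s, X) = -6 + 27*s (Q(s, X) = 27*s - 3*2 = 27*s - 6 = -6 + 27*s)
A(M) = -627 (A(M) = -6 + 27*(-23) = -6 - 621 = -627)
1/A(-103) = 1/(-627) = -1/627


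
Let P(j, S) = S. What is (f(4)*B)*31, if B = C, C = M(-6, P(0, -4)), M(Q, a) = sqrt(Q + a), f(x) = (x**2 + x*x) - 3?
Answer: 899*I*sqrt(10) ≈ 2842.9*I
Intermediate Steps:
f(x) = -3 + 2*x**2 (f(x) = (x**2 + x**2) - 3 = 2*x**2 - 3 = -3 + 2*x**2)
C = I*sqrt(10) (C = sqrt(-6 - 4) = sqrt(-10) = I*sqrt(10) ≈ 3.1623*I)
B = I*sqrt(10) ≈ 3.1623*I
(f(4)*B)*31 = ((-3 + 2*4**2)*(I*sqrt(10)))*31 = ((-3 + 2*16)*(I*sqrt(10)))*31 = ((-3 + 32)*(I*sqrt(10)))*31 = (29*(I*sqrt(10)))*31 = (29*I*sqrt(10))*31 = 899*I*sqrt(10)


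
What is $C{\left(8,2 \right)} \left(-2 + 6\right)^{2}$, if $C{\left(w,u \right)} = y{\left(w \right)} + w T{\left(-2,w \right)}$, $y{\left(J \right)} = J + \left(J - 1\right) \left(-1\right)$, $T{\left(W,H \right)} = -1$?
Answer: $-112$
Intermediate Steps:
$y{\left(J \right)} = 1$ ($y{\left(J \right)} = J + \left(-1 + J\right) \left(-1\right) = J - \left(-1 + J\right) = 1$)
$C{\left(w,u \right)} = 1 - w$ ($C{\left(w,u \right)} = 1 + w \left(-1\right) = 1 - w$)
$C{\left(8,2 \right)} \left(-2 + 6\right)^{2} = \left(1 - 8\right) \left(-2 + 6\right)^{2} = \left(1 - 8\right) 4^{2} = \left(-7\right) 16 = -112$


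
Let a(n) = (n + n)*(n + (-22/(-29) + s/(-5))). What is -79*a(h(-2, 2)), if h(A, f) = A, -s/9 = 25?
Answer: 401004/29 ≈ 13828.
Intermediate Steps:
s = -225 (s = -9*25 = -225)
a(n) = 2*n*(1327/29 + n) (a(n) = (n + n)*(n + (-22/(-29) - 225/(-5))) = (2*n)*(n + (-22*(-1/29) - 225*(-⅕))) = (2*n)*(n + (22/29 + 45)) = (2*n)*(n + 1327/29) = (2*n)*(1327/29 + n) = 2*n*(1327/29 + n))
-79*a(h(-2, 2)) = -158*(-2)*(1327 + 29*(-2))/29 = -158*(-2)*(1327 - 58)/29 = -158*(-2)*1269/29 = -79*(-5076/29) = 401004/29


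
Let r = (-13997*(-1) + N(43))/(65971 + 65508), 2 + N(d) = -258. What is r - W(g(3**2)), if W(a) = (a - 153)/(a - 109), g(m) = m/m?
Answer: -4625303/3549933 ≈ -1.3029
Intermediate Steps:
N(d) = -260 (N(d) = -2 - 258 = -260)
g(m) = 1
W(a) = (-153 + a)/(-109 + a)
r = 13737/131479 (r = (-13997*(-1) - 260)/(65971 + 65508) = (13997 - 260)/131479 = 13737*(1/131479) = 13737/131479 ≈ 0.10448)
r - W(g(3**2)) = 13737/131479 - (-153 + 1)/(-109 + 1) = 13737/131479 - (-152)/(-108) = 13737/131479 - (-1)*(-152)/108 = 13737/131479 - 1*38/27 = 13737/131479 - 38/27 = -4625303/3549933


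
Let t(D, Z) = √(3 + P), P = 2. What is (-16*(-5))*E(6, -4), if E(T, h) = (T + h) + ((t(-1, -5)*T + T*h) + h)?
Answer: -2080 + 480*√5 ≈ -1006.7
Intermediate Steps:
t(D, Z) = √5 (t(D, Z) = √(3 + 2) = √5)
E(T, h) = T + 2*h + T*h + T*√5 (E(T, h) = (T + h) + ((√5*T + T*h) + h) = (T + h) + ((T*√5 + T*h) + h) = (T + h) + ((T*h + T*√5) + h) = (T + h) + (h + T*h + T*√5) = T + 2*h + T*h + T*√5)
(-16*(-5))*E(6, -4) = (-16*(-5))*(6 + 2*(-4) + 6*(-4) + 6*√5) = 80*(6 - 8 - 24 + 6*√5) = 80*(-26 + 6*√5) = -2080 + 480*√5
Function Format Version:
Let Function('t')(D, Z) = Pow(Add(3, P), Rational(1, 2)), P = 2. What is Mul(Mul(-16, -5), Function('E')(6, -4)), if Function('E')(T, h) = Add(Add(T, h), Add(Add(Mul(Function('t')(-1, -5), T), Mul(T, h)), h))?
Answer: Add(-2080, Mul(480, Pow(5, Rational(1, 2)))) ≈ -1006.7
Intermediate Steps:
Function('t')(D, Z) = Pow(5, Rational(1, 2)) (Function('t')(D, Z) = Pow(Add(3, 2), Rational(1, 2)) = Pow(5, Rational(1, 2)))
Function('E')(T, h) = Add(T, Mul(2, h), Mul(T, h), Mul(T, Pow(5, Rational(1, 2)))) (Function('E')(T, h) = Add(Add(T, h), Add(Add(Mul(Pow(5, Rational(1, 2)), T), Mul(T, h)), h)) = Add(Add(T, h), Add(Add(Mul(T, Pow(5, Rational(1, 2))), Mul(T, h)), h)) = Add(Add(T, h), Add(Add(Mul(T, h), Mul(T, Pow(5, Rational(1, 2)))), h)) = Add(Add(T, h), Add(h, Mul(T, h), Mul(T, Pow(5, Rational(1, 2))))) = Add(T, Mul(2, h), Mul(T, h), Mul(T, Pow(5, Rational(1, 2)))))
Mul(Mul(-16, -5), Function('E')(6, -4)) = Mul(Mul(-16, -5), Add(6, Mul(2, -4), Mul(6, -4), Mul(6, Pow(5, Rational(1, 2))))) = Mul(80, Add(6, -8, -24, Mul(6, Pow(5, Rational(1, 2))))) = Mul(80, Add(-26, Mul(6, Pow(5, Rational(1, 2))))) = Add(-2080, Mul(480, Pow(5, Rational(1, 2))))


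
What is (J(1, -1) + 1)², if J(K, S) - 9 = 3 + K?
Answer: 196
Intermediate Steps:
J(K, S) = 12 + K (J(K, S) = 9 + (3 + K) = 12 + K)
(J(1, -1) + 1)² = ((12 + 1) + 1)² = (13 + 1)² = 14² = 196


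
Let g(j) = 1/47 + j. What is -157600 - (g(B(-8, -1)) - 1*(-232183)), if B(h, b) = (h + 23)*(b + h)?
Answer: -18313457/47 ≈ -3.8965e+5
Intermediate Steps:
B(h, b) = (23 + h)*(b + h)
g(j) = 1/47 + j
-157600 - (g(B(-8, -1)) - 1*(-232183)) = -157600 - ((1/47 + ((-8)² + 23*(-1) + 23*(-8) - 1*(-8))) - 1*(-232183)) = -157600 - ((1/47 + (64 - 23 - 184 + 8)) + 232183) = -157600 - ((1/47 - 135) + 232183) = -157600 - (-6344/47 + 232183) = -157600 - 1*10906257/47 = -157600 - 10906257/47 = -18313457/47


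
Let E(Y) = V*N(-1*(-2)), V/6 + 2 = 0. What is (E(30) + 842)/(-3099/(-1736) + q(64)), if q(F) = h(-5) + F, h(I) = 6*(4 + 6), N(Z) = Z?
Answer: 1420048/218363 ≈ 6.5032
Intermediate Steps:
V = -12 (V = -12 + 6*0 = -12 + 0 = -12)
h(I) = 60 (h(I) = 6*10 = 60)
E(Y) = -24 (E(Y) = -(-12)*(-2) = -12*2 = -24)
q(F) = 60 + F
(E(30) + 842)/(-3099/(-1736) + q(64)) = (-24 + 842)/(-3099/(-1736) + (60 + 64)) = 818/(-3099*(-1/1736) + 124) = 818/(3099/1736 + 124) = 818/(218363/1736) = 818*(1736/218363) = 1420048/218363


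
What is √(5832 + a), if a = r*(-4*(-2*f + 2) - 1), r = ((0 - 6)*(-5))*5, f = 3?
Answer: 3*√898 ≈ 89.900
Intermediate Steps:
r = 150 (r = -6*(-5)*5 = 30*5 = 150)
a = 2250 (a = 150*(-4*(-2*3 + 2) - 1) = 150*(-4*(-6 + 2) - 1) = 150*(-4*(-4) - 1) = 150*(16 - 1) = 150*15 = 2250)
√(5832 + a) = √(5832 + 2250) = √8082 = 3*√898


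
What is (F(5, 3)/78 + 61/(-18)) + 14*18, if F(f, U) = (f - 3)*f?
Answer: 58205/234 ≈ 248.74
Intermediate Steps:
F(f, U) = f*(-3 + f) (F(f, U) = (-3 + f)*f = f*(-3 + f))
(F(5, 3)/78 + 61/(-18)) + 14*18 = ((5*(-3 + 5))/78 + 61/(-18)) + 14*18 = ((5*2)*(1/78) + 61*(-1/18)) + 252 = (10*(1/78) - 61/18) + 252 = (5/39 - 61/18) + 252 = -763/234 + 252 = 58205/234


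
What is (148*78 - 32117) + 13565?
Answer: -7008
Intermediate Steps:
(148*78 - 32117) + 13565 = (11544 - 32117) + 13565 = -20573 + 13565 = -7008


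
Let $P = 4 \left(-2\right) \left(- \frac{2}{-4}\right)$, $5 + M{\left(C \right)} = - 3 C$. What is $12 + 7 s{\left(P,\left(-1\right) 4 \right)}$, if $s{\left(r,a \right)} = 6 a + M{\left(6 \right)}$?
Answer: $-317$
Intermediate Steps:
$M{\left(C \right)} = -5 - 3 C$
$P = -4$ ($P = - 8 \left(\left(-2\right) \left(- \frac{1}{4}\right)\right) = \left(-8\right) \frac{1}{2} = -4$)
$s{\left(r,a \right)} = -23 + 6 a$ ($s{\left(r,a \right)} = 6 a - 23 = -23 + 6 a$)
$12 + 7 s{\left(P,\left(-1\right) 4 \right)} = 12 + 7 \left(-23 + 6 \left(\left(-1\right) 4\right)\right) = 12 + 7 \left(-23 + 6 \left(-4\right)\right) = 12 + 7 \left(-23 - 24\right) = 12 + 7 \left(-47\right) = 12 - 329 = -317$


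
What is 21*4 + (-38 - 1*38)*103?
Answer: -7744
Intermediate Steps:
21*4 + (-38 - 1*38)*103 = 84 + (-38 - 38)*103 = 84 - 76*103 = 84 - 7828 = -7744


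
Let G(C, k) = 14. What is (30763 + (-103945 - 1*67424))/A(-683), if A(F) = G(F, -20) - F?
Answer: -140606/697 ≈ -201.73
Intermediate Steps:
A(F) = 14 - F
(30763 + (-103945 - 1*67424))/A(-683) = (30763 + (-103945 - 1*67424))/(14 - 1*(-683)) = (30763 + (-103945 - 67424))/(14 + 683) = (30763 - 171369)/697 = -140606*1/697 = -140606/697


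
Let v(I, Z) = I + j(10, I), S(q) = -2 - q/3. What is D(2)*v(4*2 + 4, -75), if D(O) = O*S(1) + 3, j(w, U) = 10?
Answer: -110/3 ≈ -36.667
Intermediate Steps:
S(q) = -2 - q/3
D(O) = 3 - 7*O/3 (D(O) = O*(-2 - ⅓*1) + 3 = O*(-2 - ⅓) + 3 = O*(-7/3) + 3 = -7*O/3 + 3 = 3 - 7*O/3)
v(I, Z) = 10 + I (v(I, Z) = I + 10 = 10 + I)
D(2)*v(4*2 + 4, -75) = (3 - 7/3*2)*(10 + (4*2 + 4)) = (3 - 14/3)*(10 + (8 + 4)) = -5*(10 + 12)/3 = -5/3*22 = -110/3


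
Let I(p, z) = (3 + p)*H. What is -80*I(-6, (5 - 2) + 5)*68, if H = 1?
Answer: 16320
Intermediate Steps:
I(p, z) = 3 + p (I(p, z) = (3 + p)*1 = 3 + p)
-80*I(-6, (5 - 2) + 5)*68 = -80*(3 - 6)*68 = -80*(-3)*68 = 240*68 = 16320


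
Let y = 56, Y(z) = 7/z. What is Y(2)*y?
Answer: 196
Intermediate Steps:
Y(2)*y = (7/2)*56 = 196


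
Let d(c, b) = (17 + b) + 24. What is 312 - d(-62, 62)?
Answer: 209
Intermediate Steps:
d(c, b) = 41 + b
312 - d(-62, 62) = 312 - (41 + 62) = 312 - 1*103 = 312 - 103 = 209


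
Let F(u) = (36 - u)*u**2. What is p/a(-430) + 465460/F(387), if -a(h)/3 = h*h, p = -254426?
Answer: 1182324601/2628445950 ≈ 0.44982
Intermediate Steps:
a(h) = -3*h**2 (a(h) = -3*h*h = -3*h**2)
F(u) = u**2*(36 - u)
p/a(-430) + 465460/F(387) = -254426/((-3*(-430)**2)) + 465460/((387**2*(36 - 1*387))) = -254426/((-3*184900)) + 465460/((149769*(36 - 387))) = -254426/(-554700) + 465460/((149769*(-351))) = -254426*(-1/554700) + 465460/(-52568919) = 127213/277350 + 465460*(-1/52568919) = 127213/277350 - 465460/52568919 = 1182324601/2628445950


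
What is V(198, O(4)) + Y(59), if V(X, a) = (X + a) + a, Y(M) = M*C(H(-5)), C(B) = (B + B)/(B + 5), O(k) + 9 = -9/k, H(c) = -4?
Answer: -593/2 ≈ -296.50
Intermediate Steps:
O(k) = -9 - 9/k
C(B) = 2*B/(5 + B) (C(B) = (2*B)/(5 + B) = 2*B/(5 + B))
Y(M) = -8*M (Y(M) = M*(2*(-4)/(5 - 4)) = M*(2*(-4)/1) = M*(2*(-4)*1) = M*(-8) = -8*M)
V(X, a) = X + 2*a
V(198, O(4)) + Y(59) = (198 + 2*(-9 - 9/4)) - 8*59 = (198 + 2*(-9 - 9*¼)) - 472 = (198 + 2*(-9 - 9/4)) - 472 = (198 + 2*(-45/4)) - 472 = (198 - 45/2) - 472 = 351/2 - 472 = -593/2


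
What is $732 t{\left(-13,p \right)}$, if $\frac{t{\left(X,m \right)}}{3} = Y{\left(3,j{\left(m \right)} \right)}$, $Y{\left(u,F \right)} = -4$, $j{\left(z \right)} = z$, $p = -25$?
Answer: $-8784$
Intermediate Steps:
$t{\left(X,m \right)} = -12$ ($t{\left(X,m \right)} = 3 \left(-4\right) = -12$)
$732 t{\left(-13,p \right)} = 732 \left(-12\right) = -8784$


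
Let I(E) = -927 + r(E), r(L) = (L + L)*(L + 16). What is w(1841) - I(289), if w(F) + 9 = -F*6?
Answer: -186418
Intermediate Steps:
w(F) = -9 - 6*F (w(F) = -9 - F*6 = -9 - 6*F)
r(L) = 2*L*(16 + L) (r(L) = (2*L)*(16 + L) = 2*L*(16 + L))
I(E) = -927 + 2*E*(16 + E)
w(1841) - I(289) = (-9 - 6*1841) - (-927 + 2*289*(16 + 289)) = (-9 - 11046) - (-927 + 2*289*305) = -11055 - (-927 + 176290) = -11055 - 1*175363 = -11055 - 175363 = -186418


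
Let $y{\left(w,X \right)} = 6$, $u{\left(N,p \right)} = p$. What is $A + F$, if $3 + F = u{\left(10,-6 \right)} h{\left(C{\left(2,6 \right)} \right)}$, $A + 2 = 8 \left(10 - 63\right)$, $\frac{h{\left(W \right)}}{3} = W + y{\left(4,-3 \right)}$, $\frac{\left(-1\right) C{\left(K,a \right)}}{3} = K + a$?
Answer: $-105$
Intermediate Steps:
$C{\left(K,a \right)} = - 3 K - 3 a$ ($C{\left(K,a \right)} = - 3 \left(K + a\right) = - 3 K - 3 a$)
$h{\left(W \right)} = 18 + 3 W$ ($h{\left(W \right)} = 3 \left(W + 6\right) = 3 \left(6 + W\right) = 18 + 3 W$)
$A = -426$ ($A = -2 + 8 \left(10 - 63\right) = -2 + 8 \left(-53\right) = -2 - 424 = -426$)
$F = 321$ ($F = -3 - 6 \left(18 + 3 \left(\left(-3\right) 2 - 18\right)\right) = -3 - 6 \left(18 + 3 \left(-6 - 18\right)\right) = -3 - 6 \left(18 + 3 \left(-24\right)\right) = -3 - 6 \left(18 - 72\right) = -3 - -324 = -3 + 324 = 321$)
$A + F = -426 + 321 = -105$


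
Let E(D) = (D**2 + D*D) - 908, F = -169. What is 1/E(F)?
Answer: 1/56214 ≈ 1.7789e-5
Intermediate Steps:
E(D) = -908 + 2*D**2 (E(D) = (D**2 + D**2) - 908 = 2*D**2 - 908 = -908 + 2*D**2)
1/E(F) = 1/(-908 + 2*(-169)**2) = 1/(-908 + 2*28561) = 1/(-908 + 57122) = 1/56214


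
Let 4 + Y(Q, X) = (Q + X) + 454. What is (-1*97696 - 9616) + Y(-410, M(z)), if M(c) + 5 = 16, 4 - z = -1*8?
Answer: -107261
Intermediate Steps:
z = 12 (z = 4 - (-1)*8 = 4 - 1*(-8) = 4 + 8 = 12)
M(c) = 11 (M(c) = -5 + 16 = 11)
Y(Q, X) = 450 + Q + X (Y(Q, X) = -4 + ((Q + X) + 454) = -4 + (454 + Q + X) = 450 + Q + X)
(-1*97696 - 9616) + Y(-410, M(z)) = (-1*97696 - 9616) + (450 - 410 + 11) = (-97696 - 9616) + 51 = -107312 + 51 = -107261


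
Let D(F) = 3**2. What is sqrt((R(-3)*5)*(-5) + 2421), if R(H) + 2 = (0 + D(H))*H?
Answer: 11*sqrt(26) ≈ 56.089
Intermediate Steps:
D(F) = 9
R(H) = -2 + 9*H (R(H) = -2 + (0 + 9)*H = -2 + 9*H)
sqrt((R(-3)*5)*(-5) + 2421) = sqrt(((-2 + 9*(-3))*5)*(-5) + 2421) = sqrt(((-2 - 27)*5)*(-5) + 2421) = sqrt(-29*5*(-5) + 2421) = sqrt(-145*(-5) + 2421) = sqrt(725 + 2421) = sqrt(3146) = 11*sqrt(26)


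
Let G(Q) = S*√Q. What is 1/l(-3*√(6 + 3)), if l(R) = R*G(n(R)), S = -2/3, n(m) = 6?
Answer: √6/36 ≈ 0.068041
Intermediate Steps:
S = -⅔ (S = -2*⅓ = -⅔ ≈ -0.66667)
G(Q) = -2*√Q/3
l(R) = -2*R*√6/3 (l(R) = R*(-2*√6/3) = -2*R*√6/3)
1/l(-3*√(6 + 3)) = 1/(-2*(-3*√(6 + 3))*√6/3) = 1/(-2*(-3*√9)*√6/3) = 1/(-2*(-3*3)*√6/3) = 1/(-⅔*(-9)*√6) = 1/(6*√6) = √6/36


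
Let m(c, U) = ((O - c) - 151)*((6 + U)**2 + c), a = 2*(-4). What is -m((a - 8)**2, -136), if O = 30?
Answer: 6467812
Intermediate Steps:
a = -8
m(c, U) = (-121 - c)*(c + (6 + U)**2) (m(c, U) = ((30 - c) - 151)*((6 + U)**2 + c) = (-121 - c)*(c + (6 + U)**2))
-m((a - 8)**2, -136) = -(-((-8 - 8)**2)**2 - 121*(-8 - 8)**2 - 121*(6 - 136)**2 - (-8 - 8)**2*(6 - 136)**2) = -(-((-16)**2)**2 - 121*(-16)**2 - 121*(-130)**2 - 1*(-16)**2*(-130)**2) = -(-1*256**2 - 121*256 - 121*16900 - 1*256*16900) = -(-1*65536 - 30976 - 2044900 - 4326400) = -(-65536 - 30976 - 2044900 - 4326400) = -1*(-6467812) = 6467812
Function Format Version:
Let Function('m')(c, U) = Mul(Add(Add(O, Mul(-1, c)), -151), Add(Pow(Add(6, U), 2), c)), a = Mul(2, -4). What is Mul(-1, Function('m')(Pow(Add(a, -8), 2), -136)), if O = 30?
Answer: 6467812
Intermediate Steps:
a = -8
Function('m')(c, U) = Mul(Add(-121, Mul(-1, c)), Add(c, Pow(Add(6, U), 2))) (Function('m')(c, U) = Mul(Add(Add(30, Mul(-1, c)), -151), Add(Pow(Add(6, U), 2), c)) = Mul(Add(-121, Mul(-1, c)), Add(c, Pow(Add(6, U), 2))))
Mul(-1, Function('m')(Pow(Add(a, -8), 2), -136)) = Mul(-1, Add(Mul(-1, Pow(Pow(Add(-8, -8), 2), 2)), Mul(-121, Pow(Add(-8, -8), 2)), Mul(-121, Pow(Add(6, -136), 2)), Mul(-1, Pow(Add(-8, -8), 2), Pow(Add(6, -136), 2)))) = Mul(-1, Add(Mul(-1, Pow(Pow(-16, 2), 2)), Mul(-121, Pow(-16, 2)), Mul(-121, Pow(-130, 2)), Mul(-1, Pow(-16, 2), Pow(-130, 2)))) = Mul(-1, Add(Mul(-1, Pow(256, 2)), Mul(-121, 256), Mul(-121, 16900), Mul(-1, 256, 16900))) = Mul(-1, Add(Mul(-1, 65536), -30976, -2044900, -4326400)) = Mul(-1, Add(-65536, -30976, -2044900, -4326400)) = Mul(-1, -6467812) = 6467812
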